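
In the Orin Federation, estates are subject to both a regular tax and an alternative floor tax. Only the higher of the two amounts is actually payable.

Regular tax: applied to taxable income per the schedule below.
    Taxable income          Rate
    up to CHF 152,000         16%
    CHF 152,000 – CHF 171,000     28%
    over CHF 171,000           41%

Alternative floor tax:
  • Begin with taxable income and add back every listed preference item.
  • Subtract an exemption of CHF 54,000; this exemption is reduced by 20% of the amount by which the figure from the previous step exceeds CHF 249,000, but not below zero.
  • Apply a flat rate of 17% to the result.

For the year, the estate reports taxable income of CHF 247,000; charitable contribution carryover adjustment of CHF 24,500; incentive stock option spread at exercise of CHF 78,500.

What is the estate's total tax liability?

CHF 60,800

Alternative floor tax:
  Adjusted income: CHF 247,000 + CHF 24,500 + CHF 78,500 = CHF 350,000
  Exemption: CHF 54,000 − 20% × (CHF 350,000 − CHF 249,000) = CHF 54,000 − CHF 20,200 = CHF 33,800
  Base: CHF 350,000 − CHF 33,800 = CHF 316,200
  CHF 316,200 × 17% = CHF 53,754

Regular tax:
  CHF 152,000 × 16% = CHF 24,320
  CHF 19,000 × 28% = CHF 5,320
  CHF 76,000 × 41% = CHF 31,160
  → CHF 60,800

CHF 60,800 > CHF 53,754, so the regular tax governs.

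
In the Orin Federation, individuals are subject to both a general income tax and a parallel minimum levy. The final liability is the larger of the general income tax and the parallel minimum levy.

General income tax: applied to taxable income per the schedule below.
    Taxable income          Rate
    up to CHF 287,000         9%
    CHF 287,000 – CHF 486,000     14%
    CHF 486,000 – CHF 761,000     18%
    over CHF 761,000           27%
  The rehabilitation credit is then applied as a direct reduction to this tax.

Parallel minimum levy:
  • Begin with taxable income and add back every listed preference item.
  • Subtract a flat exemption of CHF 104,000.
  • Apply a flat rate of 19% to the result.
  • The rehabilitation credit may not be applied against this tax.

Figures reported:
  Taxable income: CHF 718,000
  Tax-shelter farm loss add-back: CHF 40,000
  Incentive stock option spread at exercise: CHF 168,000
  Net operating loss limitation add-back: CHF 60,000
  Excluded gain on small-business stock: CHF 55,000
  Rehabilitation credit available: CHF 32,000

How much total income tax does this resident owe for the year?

General income tax:
  CHF 287,000 × 9% = CHF 25,830
  CHF 199,000 × 14% = CHF 27,860
  CHF 232,000 × 18% = CHF 41,760
  → CHF 95,450
  Less rehabilitation credit CHF 32,000 → CHF 63,450

Parallel minimum levy:
  Adjusted income: CHF 718,000 + CHF 40,000 + CHF 168,000 + CHF 60,000 + CHF 55,000 = CHF 1,041,000
  Less exemption CHF 104,000 → base CHF 937,000
  CHF 937,000 × 19% = CHF 178,030

CHF 178,030 > CHF 63,450, so the parallel minimum levy is the binding amount.

CHF 178,030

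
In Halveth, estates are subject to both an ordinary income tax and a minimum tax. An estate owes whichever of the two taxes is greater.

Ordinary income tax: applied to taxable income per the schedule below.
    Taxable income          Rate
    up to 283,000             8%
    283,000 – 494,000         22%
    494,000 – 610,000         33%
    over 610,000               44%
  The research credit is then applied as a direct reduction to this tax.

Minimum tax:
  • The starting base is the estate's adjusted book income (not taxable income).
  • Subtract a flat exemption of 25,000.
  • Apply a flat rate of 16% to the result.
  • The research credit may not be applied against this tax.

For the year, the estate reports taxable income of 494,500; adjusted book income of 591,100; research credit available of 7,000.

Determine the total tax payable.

90,576

Ordinary income tax:
  283,000 × 8% = 22,640
  211,000 × 22% = 46,420
  500 × 33% = 165
  → 69,225
  Less research credit 7,000 → 62,225

Minimum tax:
  Base (adjusted book income): 591,100
  Less exemption 25,000 → base 566,100
  566,100 × 16% = 90,576

90,576 > 62,225, so the minimum tax is the binding amount.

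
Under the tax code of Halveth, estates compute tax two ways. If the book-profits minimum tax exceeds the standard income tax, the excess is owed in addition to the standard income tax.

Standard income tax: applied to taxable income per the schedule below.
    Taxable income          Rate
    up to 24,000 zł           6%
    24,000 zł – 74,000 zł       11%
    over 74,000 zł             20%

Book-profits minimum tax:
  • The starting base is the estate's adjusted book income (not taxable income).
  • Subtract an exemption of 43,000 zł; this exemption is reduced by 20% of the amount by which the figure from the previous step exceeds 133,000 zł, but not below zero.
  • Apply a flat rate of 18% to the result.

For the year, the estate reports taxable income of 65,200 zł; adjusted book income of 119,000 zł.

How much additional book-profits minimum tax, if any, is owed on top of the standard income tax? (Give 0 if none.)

Standard income tax:
  24,000 zł × 6% = 1,440 zł
  41,200 zł × 11% = 4,532 zł
  → 5,972 zł

Book-profits minimum tax:
  Base (adjusted book income): 119,000 zł
  Exemption: 119,000 zł ≤ 133,000 zł, so full 43,000 zł applies
  Base: 119,000 zł − 43,000 zł = 76,000 zł
  76,000 zł × 18% = 13,680 zł

Excess of book-profits minimum tax over standard income tax: 13,680 zł − 5,972 zł = 7,708 zł.

7,708 zł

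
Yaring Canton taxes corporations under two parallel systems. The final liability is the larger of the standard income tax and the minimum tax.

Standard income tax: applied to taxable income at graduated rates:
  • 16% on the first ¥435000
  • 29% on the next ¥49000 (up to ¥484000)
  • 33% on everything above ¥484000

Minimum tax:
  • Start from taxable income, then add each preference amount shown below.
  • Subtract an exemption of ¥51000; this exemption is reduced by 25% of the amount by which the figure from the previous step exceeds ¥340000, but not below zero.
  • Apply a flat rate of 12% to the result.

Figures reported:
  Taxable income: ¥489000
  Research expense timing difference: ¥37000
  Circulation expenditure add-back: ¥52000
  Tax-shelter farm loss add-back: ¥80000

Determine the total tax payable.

Minimum tax:
  Adjusted income: ¥489000 + ¥37000 + ¥52000 + ¥80000 = ¥658000
  Exemption: 25% × (¥658000 − ¥340000) = ¥79500 ≥ ¥51000, so the exemption is fully phased out
  Base: ¥658000 − ¥0 = ¥658000
  ¥658000 × 12% = ¥78960

Standard income tax:
  ¥435000 × 16% = ¥69600
  ¥49000 × 29% = ¥14210
  ¥5000 × 33% = ¥1650
  → ¥85460

¥85460 > ¥78960, so the standard income tax governs.

¥85460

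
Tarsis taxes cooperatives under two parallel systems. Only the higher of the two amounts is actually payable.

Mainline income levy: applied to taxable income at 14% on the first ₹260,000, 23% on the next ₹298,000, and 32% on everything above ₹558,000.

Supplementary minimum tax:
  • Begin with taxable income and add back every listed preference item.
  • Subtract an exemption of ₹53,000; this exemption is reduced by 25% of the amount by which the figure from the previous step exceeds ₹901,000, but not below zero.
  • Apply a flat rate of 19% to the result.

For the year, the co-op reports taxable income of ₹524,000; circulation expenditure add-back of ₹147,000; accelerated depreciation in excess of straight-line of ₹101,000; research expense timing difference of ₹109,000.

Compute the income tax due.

₹157,320

Supplementary minimum tax:
  Adjusted income: ₹524,000 + ₹147,000 + ₹101,000 + ₹109,000 = ₹881,000
  Exemption: ₹881,000 ≤ ₹901,000, so full ₹53,000 applies
  Base: ₹881,000 − ₹53,000 = ₹828,000
  ₹828,000 × 19% = ₹157,320

Mainline income levy:
  ₹260,000 × 14% = ₹36,400
  ₹264,000 × 23% = ₹60,720
  → ₹97,120

₹157,320 > ₹97,120, so the supplementary minimum tax is the binding amount.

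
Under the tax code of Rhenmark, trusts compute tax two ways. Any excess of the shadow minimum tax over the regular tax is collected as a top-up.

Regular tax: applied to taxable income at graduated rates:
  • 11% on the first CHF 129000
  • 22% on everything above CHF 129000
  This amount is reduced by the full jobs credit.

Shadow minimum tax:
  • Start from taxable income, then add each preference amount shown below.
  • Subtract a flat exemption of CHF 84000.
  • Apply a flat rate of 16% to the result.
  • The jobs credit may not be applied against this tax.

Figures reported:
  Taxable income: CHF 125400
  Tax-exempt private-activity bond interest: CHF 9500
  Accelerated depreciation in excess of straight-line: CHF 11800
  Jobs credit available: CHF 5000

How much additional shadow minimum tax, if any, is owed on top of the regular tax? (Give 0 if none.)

Shadow minimum tax:
  Adjusted income: CHF 125400 + CHF 9500 + CHF 11800 = CHF 146700
  Less exemption CHF 84000 → base CHF 62700
  CHF 62700 × 16% = CHF 10032

Regular tax:
  CHF 125400 × 11% = CHF 13794
  Less jobs credit CHF 5000 → CHF 8794

Excess of shadow minimum tax over regular tax: CHF 10032 − CHF 8794 = CHF 1238.

CHF 1238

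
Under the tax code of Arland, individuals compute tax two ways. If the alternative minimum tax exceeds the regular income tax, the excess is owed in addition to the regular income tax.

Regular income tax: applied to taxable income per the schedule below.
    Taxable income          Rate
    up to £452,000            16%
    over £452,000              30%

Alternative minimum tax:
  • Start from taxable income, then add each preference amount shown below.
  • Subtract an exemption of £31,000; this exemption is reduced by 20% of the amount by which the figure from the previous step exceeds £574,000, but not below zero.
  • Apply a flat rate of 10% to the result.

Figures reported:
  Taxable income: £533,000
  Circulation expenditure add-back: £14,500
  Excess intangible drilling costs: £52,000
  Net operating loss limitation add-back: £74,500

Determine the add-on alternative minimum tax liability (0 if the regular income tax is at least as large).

£0

Regular income tax:
  £452,000 × 16% = £72,320
  £81,000 × 30% = £24,300
  → £96,620

Alternative minimum tax:
  Adjusted income: £533,000 + £14,500 + £52,000 + £74,500 = £674,000
  Exemption: £31,000 − 20% × (£674,000 − £574,000) = £31,000 − £20,000 = £11,000
  Base: £674,000 − £11,000 = £663,000
  £663,000 × 10% = £66,300

£66,300 ≤ £96,620, so no add-on is due.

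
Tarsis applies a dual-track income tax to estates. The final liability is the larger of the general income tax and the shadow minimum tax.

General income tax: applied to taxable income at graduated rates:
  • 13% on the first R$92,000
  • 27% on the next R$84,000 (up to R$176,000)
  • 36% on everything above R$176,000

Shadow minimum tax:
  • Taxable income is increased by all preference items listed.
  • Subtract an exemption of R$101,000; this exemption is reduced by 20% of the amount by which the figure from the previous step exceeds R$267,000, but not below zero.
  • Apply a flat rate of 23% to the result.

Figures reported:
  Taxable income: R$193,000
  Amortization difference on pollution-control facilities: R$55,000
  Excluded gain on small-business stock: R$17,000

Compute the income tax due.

General income tax:
  R$92,000 × 13% = R$11,960
  R$84,000 × 27% = R$22,680
  R$17,000 × 36% = R$6,120
  → R$40,760

Shadow minimum tax:
  Adjusted income: R$193,000 + R$55,000 + R$17,000 = R$265,000
  Exemption: R$265,000 ≤ R$267,000, so full R$101,000 applies
  Base: R$265,000 − R$101,000 = R$164,000
  R$164,000 × 23% = R$37,720

R$40,760 > R$37,720, so the general income tax governs.

R$40,760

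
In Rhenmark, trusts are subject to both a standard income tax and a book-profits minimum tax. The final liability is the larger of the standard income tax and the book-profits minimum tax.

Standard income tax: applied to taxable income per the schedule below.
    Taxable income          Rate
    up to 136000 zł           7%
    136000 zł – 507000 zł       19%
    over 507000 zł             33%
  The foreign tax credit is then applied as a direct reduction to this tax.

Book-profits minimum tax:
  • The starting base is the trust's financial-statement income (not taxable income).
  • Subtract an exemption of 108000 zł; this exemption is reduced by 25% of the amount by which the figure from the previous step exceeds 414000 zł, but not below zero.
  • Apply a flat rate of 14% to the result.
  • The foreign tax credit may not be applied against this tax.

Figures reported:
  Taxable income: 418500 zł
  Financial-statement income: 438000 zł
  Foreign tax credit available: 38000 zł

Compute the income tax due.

Book-profits minimum tax:
  Base (financial-statement income): 438000 zł
  Exemption: 108000 zł − 25% × (438000 zł − 414000 zł) = 108000 zł − 6000 zł = 102000 zł
  Base: 438000 zł − 102000 zł = 336000 zł
  336000 zł × 14% = 47040 zł

Standard income tax:
  136000 zł × 7% = 9520 zł
  282500 zł × 19% = 53675 zł
  → 63195 zł
  Less foreign tax credit 38000 zł → 25195 zł

47040 zł > 25195 zł, so the book-profits minimum tax is the binding amount.

47040 zł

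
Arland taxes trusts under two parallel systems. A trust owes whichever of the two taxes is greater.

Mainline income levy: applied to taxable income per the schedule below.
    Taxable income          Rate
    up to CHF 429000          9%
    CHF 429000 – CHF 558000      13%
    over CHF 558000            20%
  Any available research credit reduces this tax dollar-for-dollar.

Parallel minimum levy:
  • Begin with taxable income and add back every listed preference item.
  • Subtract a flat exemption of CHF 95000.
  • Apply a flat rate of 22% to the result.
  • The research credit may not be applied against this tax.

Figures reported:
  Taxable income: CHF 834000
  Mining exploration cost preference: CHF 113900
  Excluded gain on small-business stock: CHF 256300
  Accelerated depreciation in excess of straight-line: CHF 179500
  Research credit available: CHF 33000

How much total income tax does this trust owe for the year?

CHF 283514

Mainline income levy:
  CHF 429000 × 9% = CHF 38610
  CHF 129000 × 13% = CHF 16770
  CHF 276000 × 20% = CHF 55200
  → CHF 110580
  Less research credit CHF 33000 → CHF 77580

Parallel minimum levy:
  Adjusted income: CHF 834000 + CHF 113900 + CHF 256300 + CHF 179500 = CHF 1383700
  Less exemption CHF 95000 → base CHF 1288700
  CHF 1288700 × 22% = CHF 283514

CHF 283514 > CHF 77580, so the parallel minimum levy is the binding amount.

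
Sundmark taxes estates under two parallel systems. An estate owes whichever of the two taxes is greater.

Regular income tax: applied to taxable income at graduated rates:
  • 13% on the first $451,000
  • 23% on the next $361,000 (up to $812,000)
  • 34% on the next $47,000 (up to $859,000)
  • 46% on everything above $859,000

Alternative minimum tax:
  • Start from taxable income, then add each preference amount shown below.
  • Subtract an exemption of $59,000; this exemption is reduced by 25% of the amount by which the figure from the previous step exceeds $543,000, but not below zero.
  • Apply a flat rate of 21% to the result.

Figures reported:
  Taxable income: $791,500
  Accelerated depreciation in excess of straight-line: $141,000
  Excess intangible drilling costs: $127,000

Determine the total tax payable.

$222,495

Alternative minimum tax:
  Adjusted income: $791,500 + $141,000 + $127,000 = $1,059,500
  Exemption: 25% × ($1,059,500 − $543,000) = $129,125 ≥ $59,000, so the exemption is fully phased out
  Base: $1,059,500 − $0 = $1,059,500
  $1,059,500 × 21% = $222,495

Regular income tax:
  $451,000 × 13% = $58,630
  $340,500 × 23% = $78,315
  → $136,945

$222,495 > $136,945, so the alternative minimum tax is the binding amount.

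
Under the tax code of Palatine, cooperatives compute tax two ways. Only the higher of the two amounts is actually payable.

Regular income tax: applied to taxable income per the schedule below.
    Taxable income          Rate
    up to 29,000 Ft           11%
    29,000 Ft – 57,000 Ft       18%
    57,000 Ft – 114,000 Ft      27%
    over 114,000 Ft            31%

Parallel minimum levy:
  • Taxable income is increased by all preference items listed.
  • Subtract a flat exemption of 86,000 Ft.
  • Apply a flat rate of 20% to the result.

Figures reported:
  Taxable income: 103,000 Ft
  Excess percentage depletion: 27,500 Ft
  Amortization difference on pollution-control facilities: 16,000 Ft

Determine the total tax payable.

20,650 Ft

Regular income tax:
  29,000 Ft × 11% = 3,190 Ft
  28,000 Ft × 18% = 5,040 Ft
  46,000 Ft × 27% = 12,420 Ft
  → 20,650 Ft

Parallel minimum levy:
  Adjusted income: 103,000 Ft + 27,500 Ft + 16,000 Ft = 146,500 Ft
  Less exemption 86,000 Ft → base 60,500 Ft
  60,500 Ft × 20% = 12,100 Ft

20,650 Ft > 12,100 Ft, so the regular income tax governs.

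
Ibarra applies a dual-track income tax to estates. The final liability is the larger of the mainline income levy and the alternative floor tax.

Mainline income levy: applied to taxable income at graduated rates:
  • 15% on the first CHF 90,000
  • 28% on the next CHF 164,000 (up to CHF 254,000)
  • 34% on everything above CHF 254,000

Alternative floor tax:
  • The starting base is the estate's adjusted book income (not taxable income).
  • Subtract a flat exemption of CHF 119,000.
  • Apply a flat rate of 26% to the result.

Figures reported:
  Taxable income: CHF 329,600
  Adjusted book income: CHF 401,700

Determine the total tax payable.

CHF 85,124

Alternative floor tax:
  Base (adjusted book income): CHF 401,700
  Less exemption CHF 119,000 → base CHF 282,700
  CHF 282,700 × 26% = CHF 73,502

Mainline income levy:
  CHF 90,000 × 15% = CHF 13,500
  CHF 164,000 × 28% = CHF 45,920
  CHF 75,600 × 34% = CHF 25,704
  → CHF 85,124

CHF 85,124 > CHF 73,502, so the mainline income levy governs.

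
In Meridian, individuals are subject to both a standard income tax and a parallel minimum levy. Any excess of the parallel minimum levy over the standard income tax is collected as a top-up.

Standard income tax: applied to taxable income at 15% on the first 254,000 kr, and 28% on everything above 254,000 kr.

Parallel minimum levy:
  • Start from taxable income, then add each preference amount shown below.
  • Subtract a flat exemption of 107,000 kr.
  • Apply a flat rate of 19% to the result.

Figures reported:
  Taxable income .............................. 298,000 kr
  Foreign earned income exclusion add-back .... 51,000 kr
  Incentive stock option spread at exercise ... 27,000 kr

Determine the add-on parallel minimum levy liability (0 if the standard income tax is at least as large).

690 kr

Standard income tax:
  254,000 kr × 15% = 38,100 kr
  44,000 kr × 28% = 12,320 kr
  → 50,420 kr

Parallel minimum levy:
  Adjusted income: 298,000 kr + 51,000 kr + 27,000 kr = 376,000 kr
  Less exemption 107,000 kr → base 269,000 kr
  269,000 kr × 19% = 51,110 kr

Excess of parallel minimum levy over standard income tax: 51,110 kr − 50,420 kr = 690 kr.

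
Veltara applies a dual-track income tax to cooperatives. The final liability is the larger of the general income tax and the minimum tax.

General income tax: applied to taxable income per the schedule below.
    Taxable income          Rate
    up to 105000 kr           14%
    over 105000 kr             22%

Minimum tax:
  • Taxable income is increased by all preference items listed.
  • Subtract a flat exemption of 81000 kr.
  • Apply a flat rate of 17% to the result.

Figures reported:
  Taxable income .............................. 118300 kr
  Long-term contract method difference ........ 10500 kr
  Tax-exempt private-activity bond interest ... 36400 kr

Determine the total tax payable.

Minimum tax:
  Adjusted income: 118300 kr + 10500 kr + 36400 kr = 165200 kr
  Less exemption 81000 kr → base 84200 kr
  84200 kr × 17% = 14314 kr

General income tax:
  105000 kr × 14% = 14700 kr
  13300 kr × 22% = 2926 kr
  → 17626 kr

17626 kr > 14314 kr, so the general income tax governs.

17626 kr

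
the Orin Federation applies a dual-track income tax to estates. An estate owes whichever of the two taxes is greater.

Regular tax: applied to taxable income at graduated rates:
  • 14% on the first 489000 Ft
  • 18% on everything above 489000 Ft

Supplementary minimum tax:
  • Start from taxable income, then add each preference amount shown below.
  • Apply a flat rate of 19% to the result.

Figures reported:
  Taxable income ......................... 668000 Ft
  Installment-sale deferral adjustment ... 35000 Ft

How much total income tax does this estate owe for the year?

133570 Ft

Regular tax:
  489000 Ft × 14% = 68460 Ft
  179000 Ft × 18% = 32220 Ft
  → 100680 Ft

Supplementary minimum tax:
  Adjusted income: 668000 Ft + 35000 Ft = 703000 Ft
  703000 Ft × 19% = 133570 Ft

133570 Ft > 100680 Ft, so the supplementary minimum tax is the binding amount.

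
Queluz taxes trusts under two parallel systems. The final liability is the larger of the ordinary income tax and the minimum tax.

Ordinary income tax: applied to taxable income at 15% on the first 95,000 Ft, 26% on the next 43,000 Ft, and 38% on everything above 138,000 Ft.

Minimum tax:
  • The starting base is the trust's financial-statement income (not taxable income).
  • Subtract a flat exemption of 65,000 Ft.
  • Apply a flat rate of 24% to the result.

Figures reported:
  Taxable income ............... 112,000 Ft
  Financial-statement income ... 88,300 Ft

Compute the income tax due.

Ordinary income tax:
  95,000 Ft × 15% = 14,250 Ft
  17,000 Ft × 26% = 4,420 Ft
  → 18,670 Ft

Minimum tax:
  Base (financial-statement income): 88,300 Ft
  Less exemption 65,000 Ft → base 23,300 Ft
  23,300 Ft × 24% = 5,592 Ft

18,670 Ft > 5,592 Ft, so the ordinary income tax governs.

18,670 Ft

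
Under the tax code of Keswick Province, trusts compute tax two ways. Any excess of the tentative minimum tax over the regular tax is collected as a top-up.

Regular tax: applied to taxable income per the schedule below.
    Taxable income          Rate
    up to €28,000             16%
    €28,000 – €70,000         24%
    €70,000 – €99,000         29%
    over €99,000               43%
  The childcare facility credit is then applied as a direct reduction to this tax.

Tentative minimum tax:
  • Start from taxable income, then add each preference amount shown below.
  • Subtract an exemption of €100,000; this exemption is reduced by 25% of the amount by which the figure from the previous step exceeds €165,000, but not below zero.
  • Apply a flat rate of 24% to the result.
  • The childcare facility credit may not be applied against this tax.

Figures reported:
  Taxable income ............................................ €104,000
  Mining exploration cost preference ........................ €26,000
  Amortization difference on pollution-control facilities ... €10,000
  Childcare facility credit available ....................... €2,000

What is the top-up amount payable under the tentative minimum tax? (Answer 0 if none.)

€0

Tentative minimum tax:
  Adjusted income: €104,000 + €26,000 + €10,000 = €140,000
  Exemption: €140,000 ≤ €165,000, so full €100,000 applies
  Base: €140,000 − €100,000 = €40,000
  €40,000 × 24% = €9,600

Regular tax:
  €28,000 × 16% = €4,480
  €42,000 × 24% = €10,080
  €29,000 × 29% = €8,410
  €5,000 × 43% = €2,150
  → €25,120
  Less childcare facility credit €2,000 → €23,120

€9,600 ≤ €23,120, so no add-on is due.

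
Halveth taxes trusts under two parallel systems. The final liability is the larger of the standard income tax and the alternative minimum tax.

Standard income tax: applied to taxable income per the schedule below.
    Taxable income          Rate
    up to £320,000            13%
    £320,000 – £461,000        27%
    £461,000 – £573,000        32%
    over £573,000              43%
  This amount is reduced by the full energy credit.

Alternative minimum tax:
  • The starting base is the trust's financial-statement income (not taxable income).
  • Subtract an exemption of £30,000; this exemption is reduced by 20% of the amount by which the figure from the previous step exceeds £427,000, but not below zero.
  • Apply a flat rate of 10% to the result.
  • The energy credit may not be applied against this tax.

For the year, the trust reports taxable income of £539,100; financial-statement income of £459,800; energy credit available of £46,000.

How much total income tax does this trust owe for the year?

£58,662

Alternative minimum tax:
  Base (financial-statement income): £459,800
  Exemption: £30,000 − 20% × (£459,800 − £427,000) = £30,000 − £6,560 = £23,440
  Base: £459,800 − £23,440 = £436,360
  £436,360 × 10% = £43,636

Standard income tax:
  £320,000 × 13% = £41,600
  £141,000 × 27% = £38,070
  £78,100 × 32% = £24,992
  → £104,662
  Less energy credit £46,000 → £58,662

£58,662 > £43,636, so the standard income tax governs.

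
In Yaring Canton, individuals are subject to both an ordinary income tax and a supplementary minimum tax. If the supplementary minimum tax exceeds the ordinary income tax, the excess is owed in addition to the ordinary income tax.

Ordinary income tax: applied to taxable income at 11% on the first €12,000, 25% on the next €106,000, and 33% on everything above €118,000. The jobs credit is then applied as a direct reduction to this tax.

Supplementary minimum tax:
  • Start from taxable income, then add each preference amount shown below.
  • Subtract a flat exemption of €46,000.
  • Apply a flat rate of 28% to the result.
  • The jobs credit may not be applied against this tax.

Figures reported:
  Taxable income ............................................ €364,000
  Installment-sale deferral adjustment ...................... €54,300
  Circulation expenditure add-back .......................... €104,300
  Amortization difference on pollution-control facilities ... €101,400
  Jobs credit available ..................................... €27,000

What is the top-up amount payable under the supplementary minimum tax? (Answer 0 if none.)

Supplementary minimum tax:
  Adjusted income: €364,000 + €54,300 + €104,300 + €101,400 = €624,000
  Less exemption €46,000 → base €578,000
  €578,000 × 28% = €161,840

Ordinary income tax:
  €12,000 × 11% = €1,320
  €106,000 × 25% = €26,500
  €246,000 × 33% = €81,180
  → €109,000
  Less jobs credit €27,000 → €82,000

Excess of supplementary minimum tax over ordinary income tax: €161,840 − €82,000 = €79,840.

€79,840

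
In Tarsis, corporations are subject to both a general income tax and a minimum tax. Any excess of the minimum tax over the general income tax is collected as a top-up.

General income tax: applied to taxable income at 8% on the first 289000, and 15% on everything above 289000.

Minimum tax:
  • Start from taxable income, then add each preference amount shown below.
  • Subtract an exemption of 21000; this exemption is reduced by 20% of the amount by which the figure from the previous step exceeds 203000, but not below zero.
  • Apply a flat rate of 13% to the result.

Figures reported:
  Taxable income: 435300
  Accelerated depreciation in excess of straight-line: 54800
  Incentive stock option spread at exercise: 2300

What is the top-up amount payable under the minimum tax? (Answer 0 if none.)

18947

Minimum tax:
  Adjusted income: 435300 + 54800 + 2300 = 492400
  Exemption: 20% × (492400 − 203000) = 57880 ≥ 21000, so the exemption is fully phased out
  Base: 492400 − 0 = 492400
  492400 × 13% = 64012

General income tax:
  289000 × 8% = 23120
  146300 × 15% = 21945
  → 45065

Excess of minimum tax over general income tax: 64012 − 45065 = 18947.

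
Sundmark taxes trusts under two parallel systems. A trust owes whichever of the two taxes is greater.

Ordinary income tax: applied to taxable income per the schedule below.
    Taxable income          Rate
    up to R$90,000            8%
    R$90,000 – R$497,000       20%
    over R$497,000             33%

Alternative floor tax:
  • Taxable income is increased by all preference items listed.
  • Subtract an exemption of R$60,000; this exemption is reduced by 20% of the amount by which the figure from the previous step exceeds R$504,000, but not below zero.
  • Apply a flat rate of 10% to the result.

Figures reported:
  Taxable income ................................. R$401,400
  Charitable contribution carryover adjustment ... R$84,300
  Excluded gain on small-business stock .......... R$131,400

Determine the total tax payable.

Alternative floor tax:
  Adjusted income: R$401,400 + R$84,300 + R$131,400 = R$617,100
  Exemption: R$60,000 − 20% × (R$617,100 − R$504,000) = R$60,000 − R$22,620 = R$37,380
  Base: R$617,100 − R$37,380 = R$579,720
  R$579,720 × 10% = R$57,972

Ordinary income tax:
  R$90,000 × 8% = R$7,200
  R$311,400 × 20% = R$62,280
  → R$69,480

R$69,480 > R$57,972, so the ordinary income tax governs.

R$69,480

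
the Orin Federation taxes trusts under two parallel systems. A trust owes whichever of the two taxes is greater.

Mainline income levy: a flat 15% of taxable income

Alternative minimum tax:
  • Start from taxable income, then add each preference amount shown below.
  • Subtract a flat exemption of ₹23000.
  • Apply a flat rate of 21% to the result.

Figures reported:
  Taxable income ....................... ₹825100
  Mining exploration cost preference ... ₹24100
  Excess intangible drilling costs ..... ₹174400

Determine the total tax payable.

Mainline income levy:
  ₹825100 × 15% = ₹123765

Alternative minimum tax:
  Adjusted income: ₹825100 + ₹24100 + ₹174400 = ₹1023600
  Less exemption ₹23000 → base ₹1000600
  ₹1000600 × 21% = ₹210126

₹210126 > ₹123765, so the alternative minimum tax is the binding amount.

₹210126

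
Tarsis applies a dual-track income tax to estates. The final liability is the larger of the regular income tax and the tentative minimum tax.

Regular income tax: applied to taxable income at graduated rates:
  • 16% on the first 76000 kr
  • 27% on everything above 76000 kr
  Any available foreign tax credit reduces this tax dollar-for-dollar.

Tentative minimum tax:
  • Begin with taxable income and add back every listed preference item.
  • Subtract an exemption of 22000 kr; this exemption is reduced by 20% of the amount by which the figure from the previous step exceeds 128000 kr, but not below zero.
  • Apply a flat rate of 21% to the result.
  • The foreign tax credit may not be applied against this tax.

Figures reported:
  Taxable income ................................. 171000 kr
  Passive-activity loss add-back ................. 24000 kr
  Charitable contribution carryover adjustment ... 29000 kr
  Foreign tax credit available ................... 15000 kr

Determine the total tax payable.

Regular income tax:
  76000 kr × 16% = 12160 kr
  95000 kr × 27% = 25650 kr
  → 37810 kr
  Less foreign tax credit 15000 kr → 22810 kr

Tentative minimum tax:
  Adjusted income: 171000 kr + 24000 kr + 29000 kr = 224000 kr
  Exemption: 22000 kr − 20% × (224000 kr − 128000 kr) = 22000 kr − 19200 kr = 2800 kr
  Base: 224000 kr − 2800 kr = 221200 kr
  221200 kr × 21% = 46452 kr

46452 kr > 22810 kr, so the tentative minimum tax is the binding amount.

46452 kr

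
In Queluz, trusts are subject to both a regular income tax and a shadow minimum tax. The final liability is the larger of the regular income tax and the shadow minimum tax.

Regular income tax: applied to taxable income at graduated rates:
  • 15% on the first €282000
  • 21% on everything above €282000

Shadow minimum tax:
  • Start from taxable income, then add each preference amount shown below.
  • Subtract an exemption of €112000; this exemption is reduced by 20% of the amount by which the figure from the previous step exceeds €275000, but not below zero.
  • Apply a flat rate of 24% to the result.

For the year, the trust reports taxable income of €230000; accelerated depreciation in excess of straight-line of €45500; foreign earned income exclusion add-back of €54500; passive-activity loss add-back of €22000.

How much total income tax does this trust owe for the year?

Regular income tax:
  €230000 × 15% = €34500

Shadow minimum tax:
  Adjusted income: €230000 + €45500 + €54500 + €22000 = €352000
  Exemption: €112000 − 20% × (€352000 − €275000) = €112000 − €15400 = €96600
  Base: €352000 − €96600 = €255400
  €255400 × 24% = €61296

€61296 > €34500, so the shadow minimum tax is the binding amount.

€61296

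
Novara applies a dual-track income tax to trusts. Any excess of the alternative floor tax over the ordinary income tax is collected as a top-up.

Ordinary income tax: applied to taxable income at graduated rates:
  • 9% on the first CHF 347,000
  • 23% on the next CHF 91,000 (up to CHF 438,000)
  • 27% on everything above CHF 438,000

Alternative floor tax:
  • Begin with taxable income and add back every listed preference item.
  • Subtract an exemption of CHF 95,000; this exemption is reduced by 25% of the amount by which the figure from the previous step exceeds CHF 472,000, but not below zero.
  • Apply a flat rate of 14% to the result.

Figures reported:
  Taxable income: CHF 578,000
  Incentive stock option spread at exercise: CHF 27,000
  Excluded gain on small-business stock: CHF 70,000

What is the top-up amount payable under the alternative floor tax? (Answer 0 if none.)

CHF 0

Ordinary income tax:
  CHF 347,000 × 9% = CHF 31,230
  CHF 91,000 × 23% = CHF 20,930
  CHF 140,000 × 27% = CHF 37,800
  → CHF 89,960

Alternative floor tax:
  Adjusted income: CHF 578,000 + CHF 27,000 + CHF 70,000 = CHF 675,000
  Exemption: CHF 95,000 − 25% × (CHF 675,000 − CHF 472,000) = CHF 95,000 − CHF 50,750 = CHF 44,250
  Base: CHF 675,000 − CHF 44,250 = CHF 630,750
  CHF 630,750 × 14% = CHF 88,305

CHF 88,305 ≤ CHF 89,960, so no add-on is due.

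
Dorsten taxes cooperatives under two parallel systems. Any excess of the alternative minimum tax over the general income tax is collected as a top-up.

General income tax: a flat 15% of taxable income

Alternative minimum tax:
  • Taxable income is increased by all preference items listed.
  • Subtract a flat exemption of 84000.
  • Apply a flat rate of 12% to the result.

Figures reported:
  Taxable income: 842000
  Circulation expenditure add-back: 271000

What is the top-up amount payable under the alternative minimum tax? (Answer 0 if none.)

General income tax:
  842000 × 15% = 126300

Alternative minimum tax:
  Adjusted income: 842000 + 271000 = 1113000
  Less exemption 84000 → base 1029000
  1029000 × 12% = 123480

123480 ≤ 126300, so no add-on is due.

0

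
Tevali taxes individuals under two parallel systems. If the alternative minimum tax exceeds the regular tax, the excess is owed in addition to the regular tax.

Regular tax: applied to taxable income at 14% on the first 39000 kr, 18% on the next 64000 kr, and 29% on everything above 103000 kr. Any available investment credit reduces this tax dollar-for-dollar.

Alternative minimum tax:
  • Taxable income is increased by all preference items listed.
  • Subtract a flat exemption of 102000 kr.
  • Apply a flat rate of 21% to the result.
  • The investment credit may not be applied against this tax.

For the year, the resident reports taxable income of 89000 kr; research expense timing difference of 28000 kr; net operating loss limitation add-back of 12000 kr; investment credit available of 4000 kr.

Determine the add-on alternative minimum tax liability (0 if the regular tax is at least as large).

0 kr

Alternative minimum tax:
  Adjusted income: 89000 kr + 28000 kr + 12000 kr = 129000 kr
  Less exemption 102000 kr → base 27000 kr
  27000 kr × 21% = 5670 kr

Regular tax:
  39000 kr × 14% = 5460 kr
  50000 kr × 18% = 9000 kr
  → 14460 kr
  Less investment credit 4000 kr → 10460 kr

5670 kr ≤ 10460 kr, so no add-on is due.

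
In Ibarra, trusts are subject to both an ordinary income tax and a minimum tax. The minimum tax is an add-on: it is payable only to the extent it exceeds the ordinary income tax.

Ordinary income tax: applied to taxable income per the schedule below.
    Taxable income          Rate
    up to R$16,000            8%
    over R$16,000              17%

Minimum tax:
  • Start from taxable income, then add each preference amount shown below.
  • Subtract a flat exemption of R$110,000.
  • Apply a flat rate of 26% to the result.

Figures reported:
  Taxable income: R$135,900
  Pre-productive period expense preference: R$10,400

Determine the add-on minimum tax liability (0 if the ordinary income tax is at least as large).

R$0

Ordinary income tax:
  R$16,000 × 8% = R$1,280
  R$119,900 × 17% = R$20,383
  → R$21,663

Minimum tax:
  Adjusted income: R$135,900 + R$10,400 = R$146,300
  Less exemption R$110,000 → base R$36,300
  R$36,300 × 26% = R$9,438

R$9,438 ≤ R$21,663, so no add-on is due.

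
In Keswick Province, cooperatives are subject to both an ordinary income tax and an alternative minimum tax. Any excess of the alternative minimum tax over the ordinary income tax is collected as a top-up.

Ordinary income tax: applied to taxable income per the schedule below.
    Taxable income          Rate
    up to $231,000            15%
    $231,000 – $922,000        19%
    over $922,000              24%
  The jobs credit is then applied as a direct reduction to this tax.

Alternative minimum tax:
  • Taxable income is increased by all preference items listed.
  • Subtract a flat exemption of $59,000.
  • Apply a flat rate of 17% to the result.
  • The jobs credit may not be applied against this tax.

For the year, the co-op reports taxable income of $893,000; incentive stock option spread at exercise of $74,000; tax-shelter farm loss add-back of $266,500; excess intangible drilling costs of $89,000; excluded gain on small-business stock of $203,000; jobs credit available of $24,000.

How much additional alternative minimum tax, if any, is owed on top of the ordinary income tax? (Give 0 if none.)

$112,875

Ordinary income tax:
  $231,000 × 15% = $34,650
  $662,000 × 19% = $125,780
  → $160,430
  Less jobs credit $24,000 → $136,430

Alternative minimum tax:
  Adjusted income: $893,000 + $74,000 + $266,500 + $89,000 + $203,000 = $1,525,500
  Less exemption $59,000 → base $1,466,500
  $1,466,500 × 17% = $249,305

Excess of alternative minimum tax over ordinary income tax: $249,305 − $136,430 = $112,875.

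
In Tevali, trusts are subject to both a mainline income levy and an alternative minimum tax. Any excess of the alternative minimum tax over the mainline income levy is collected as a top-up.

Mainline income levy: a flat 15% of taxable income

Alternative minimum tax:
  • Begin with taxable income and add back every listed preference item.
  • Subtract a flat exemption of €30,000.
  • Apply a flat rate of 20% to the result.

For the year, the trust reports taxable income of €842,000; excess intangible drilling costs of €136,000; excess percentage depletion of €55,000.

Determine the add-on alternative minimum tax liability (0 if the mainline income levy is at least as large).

Mainline income levy:
  €842,000 × 15% = €126,300

Alternative minimum tax:
  Adjusted income: €842,000 + €136,000 + €55,000 = €1,033,000
  Less exemption €30,000 → base €1,003,000
  €1,003,000 × 20% = €200,600

Excess of alternative minimum tax over mainline income levy: €200,600 − €126,300 = €74,300.

€74,300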